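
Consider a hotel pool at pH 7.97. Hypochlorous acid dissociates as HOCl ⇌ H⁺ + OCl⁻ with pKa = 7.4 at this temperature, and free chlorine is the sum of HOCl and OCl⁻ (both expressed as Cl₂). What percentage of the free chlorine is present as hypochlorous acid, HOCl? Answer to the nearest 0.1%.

21.2%

[OCl⁻]/[HOCl] = 10^(pH − pKa) = 10^(7.97 − 7.4) = 10^0.57 = 3.715.
Fraction as HOCl = 1 / (1 + 3.715) = 0.2121.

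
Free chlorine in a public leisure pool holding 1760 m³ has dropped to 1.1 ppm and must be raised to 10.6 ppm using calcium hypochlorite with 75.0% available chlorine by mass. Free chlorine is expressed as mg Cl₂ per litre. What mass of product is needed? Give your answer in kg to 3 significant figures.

Volume: 1760 m³ = 1,760,000 L.
Chlorine deficit: 10.6 − 1.1 = 9.5 ppm = 9.5 mg/L as Cl₂.
Cl₂ equivalent needed: 9.5 mg/L × 1,760,000 L = 16,720,000 mg = 16,720 g.
Product at 75.0% available chlorine: 16,720 / 0.75 = 22,290 g.

22.3 kg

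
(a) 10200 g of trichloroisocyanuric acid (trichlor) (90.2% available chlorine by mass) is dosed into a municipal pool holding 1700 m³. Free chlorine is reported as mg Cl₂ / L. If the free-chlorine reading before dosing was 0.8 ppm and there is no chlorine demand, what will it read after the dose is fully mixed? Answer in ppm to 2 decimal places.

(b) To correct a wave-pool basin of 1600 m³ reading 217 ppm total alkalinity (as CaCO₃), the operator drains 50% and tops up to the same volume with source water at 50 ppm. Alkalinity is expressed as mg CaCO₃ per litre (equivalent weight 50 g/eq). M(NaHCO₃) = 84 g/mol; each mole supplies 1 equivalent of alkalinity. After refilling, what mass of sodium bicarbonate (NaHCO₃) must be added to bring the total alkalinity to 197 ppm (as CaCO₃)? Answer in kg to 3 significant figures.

(a) 6.21 ppm; (b) 171 kg

(a) Volume: 1700 m³ = 1,700,000 L.
(a) Available chlorine delivered: 10,200 g × 0.902 = 9200 g as Cl₂.
(a) Concentration rise: 9200 g / 1,700,000 L = 5.412 mg/L = 5.41 ppm.
(a) Final FC: 0.8 + 5.41 = 6.21 ppm.

(b) Volume: 1600 m³ = 1,600,000 L.
(b) After draining 50% and refilling: 217 × 0.50 + 50 × 0.50 = 133.5 ppm.
(b) Deficit to target: 197 − 133.5 = 63.5 mg/L.
(b) As CaCO₃: 63.5 mg/L × 1,600,000 L = 101,600 g; ÷ 50 g/eq ÷ 1 = 2032 mol NaHCO₃.
(b) Mass: 2032 × 84 = 170,700 g.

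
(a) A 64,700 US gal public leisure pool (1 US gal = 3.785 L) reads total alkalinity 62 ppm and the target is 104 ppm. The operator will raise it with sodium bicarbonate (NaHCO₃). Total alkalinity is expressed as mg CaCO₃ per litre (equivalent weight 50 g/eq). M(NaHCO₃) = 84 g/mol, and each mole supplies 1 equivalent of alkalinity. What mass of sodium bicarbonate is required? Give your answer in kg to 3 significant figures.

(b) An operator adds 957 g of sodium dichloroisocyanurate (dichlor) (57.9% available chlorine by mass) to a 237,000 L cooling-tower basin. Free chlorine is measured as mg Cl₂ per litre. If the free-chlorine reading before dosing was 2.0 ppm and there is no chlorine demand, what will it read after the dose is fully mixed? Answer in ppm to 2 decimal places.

(a) 17.3 kg; (b) 4.34 ppm

(a) Volume: 64,700 US gal × 3.785 L/gal = 244,890 L.
(a) Alkalinity to add: (104 − 62) = 42 mg/L as CaCO₃ × 244,890 L = 10,290 g as CaCO₃.
(a) Equivalents: 10,290 g ÷ 50 g/eq = 205.7 eq.
(a) NaHCO₃ supplies 1 eq per mole → 205.7 mol.
(a) Mass: 205.7 mol × 84 g/mol = 17,280 g.

(b) Available chlorine delivered: 957 g × 0.579 = 554.1 g as Cl₂.
(b) Concentration rise: 554.1 g / 237,000 L = 2.338 mg/L = 2.34 ppm.
(b) Final FC: 2.0 + 2.34 = 4.34 ppm.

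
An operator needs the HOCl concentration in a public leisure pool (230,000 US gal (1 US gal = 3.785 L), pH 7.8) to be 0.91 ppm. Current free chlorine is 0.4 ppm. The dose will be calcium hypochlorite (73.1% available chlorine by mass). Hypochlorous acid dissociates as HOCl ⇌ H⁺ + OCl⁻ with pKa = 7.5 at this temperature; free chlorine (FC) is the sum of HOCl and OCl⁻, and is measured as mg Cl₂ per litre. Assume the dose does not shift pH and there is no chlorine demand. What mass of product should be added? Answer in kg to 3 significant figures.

Volume: 230,000 US gal × 3.785 L/gal = 870,550 L.
[OCl⁻]/[HOCl] = 10^(pH − pKa) = 10^(7.8 − 7.5) = 1.995; fraction as HOCl = 1/(1 + 1.995) = 0.3339.
Free chlorine required for 0.91 ppm HOCl: 0.91 / 0.3339 = 2.726 ppm.
FC to add: 2.726 − 0.4 = 2.326 mg/L as Cl₂.
Cl₂ equivalent: 2.326 mg/L × 870,550 L = 2025 g.
Product at 73.1% available Cl: 2025 / 0.731 = 2770 g.

2.77 kg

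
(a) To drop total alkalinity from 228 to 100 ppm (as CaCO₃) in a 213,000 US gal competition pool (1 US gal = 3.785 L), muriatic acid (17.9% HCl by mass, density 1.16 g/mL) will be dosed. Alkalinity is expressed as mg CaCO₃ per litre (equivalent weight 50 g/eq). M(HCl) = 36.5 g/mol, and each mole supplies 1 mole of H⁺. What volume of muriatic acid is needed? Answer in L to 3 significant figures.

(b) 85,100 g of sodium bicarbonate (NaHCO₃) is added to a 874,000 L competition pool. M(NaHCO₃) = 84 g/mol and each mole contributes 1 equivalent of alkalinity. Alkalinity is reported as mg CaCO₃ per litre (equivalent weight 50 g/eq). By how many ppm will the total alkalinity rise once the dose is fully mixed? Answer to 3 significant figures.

(a) Volume: 213,000 US gal × 3.785 L/gal = 806,205 L.
(a) Alkalinity to neutralize: (228 − 100) = 128 mg/L as CaCO₃ × 806,205 L = 103,200 g as CaCO₃.
(a) Equivalents of H⁺ required: 103,200 ÷ 50 g/eq = 2064 eq = 2064 mol HCl.
(a) Mass of HCl: 2064 × 36.5 = 75,330 g.
(a) Mass of 17.9% solution: 75,330 / 0.179 = 420,800 g.
(a) Volume: 420,800 g ÷ 1.16 g/mL = 362,800 mL.

(b) Moles of NaHCO₃: 85,100 g ÷ 84 g/mol = 1013 mol → 1013 eq of alkalinity.
(b) As CaCO₃: 1013 eq × 50 g/eq = 50,650 g.
(b) Rise: 50,650 g / 874,000 L × 1000 = 57.96 mg/L.

(a) 363 L; (b) 58.0 ppm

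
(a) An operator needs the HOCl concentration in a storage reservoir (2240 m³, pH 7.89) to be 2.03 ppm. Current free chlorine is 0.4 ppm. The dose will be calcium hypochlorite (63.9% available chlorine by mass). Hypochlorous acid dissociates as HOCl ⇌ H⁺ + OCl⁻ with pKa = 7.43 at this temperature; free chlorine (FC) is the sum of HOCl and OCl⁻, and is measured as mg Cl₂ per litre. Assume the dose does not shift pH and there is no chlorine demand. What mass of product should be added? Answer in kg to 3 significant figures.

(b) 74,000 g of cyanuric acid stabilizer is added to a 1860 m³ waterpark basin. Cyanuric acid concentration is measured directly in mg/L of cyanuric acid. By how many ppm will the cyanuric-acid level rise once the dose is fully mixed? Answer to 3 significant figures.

(a) Volume: 2240 m³ = 2,240,000 L.
(a) [OCl⁻]/[HOCl] = 10^(pH − pKa) = 10^(7.89 − 7.43) = 2.884; fraction as HOCl = 1/(1 + 2.884) = 0.2575.
(a) Free chlorine required for 2.03 ppm HOCl: 2.03 / 0.2575 = 7.885 ppm.
(a) FC to add: 7.885 − 0.4 = 7.485 mg/L as Cl₂.
(a) Cl₂ equivalent: 7.485 mg/L × 2,240,000 L = 16,770 g.
(a) Product at 63.9% available Cl: 16,770 / 0.639 = 26,240 g.

(b) Volume: 1860 m³ = 1,860,000 L.
(b) Rise: 74,000 g / 1,860,000 L × 1000 = 39.78 mg/L.

(a) 26.2 kg; (b) 39.8 ppm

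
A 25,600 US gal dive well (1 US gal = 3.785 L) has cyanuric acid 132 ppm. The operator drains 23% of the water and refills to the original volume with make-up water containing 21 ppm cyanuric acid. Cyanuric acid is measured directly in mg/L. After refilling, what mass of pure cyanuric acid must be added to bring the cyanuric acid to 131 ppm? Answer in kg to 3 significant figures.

2.38 kg

Volume: 25,600 US gal × 3.785 L/gal = 96,896 L.
After draining 23% and refilling: 132 × 0.77 + 21 × 0.23 = 106.47 ppm.
Deficit to target: 131 − 106.47 = 24.53 mg/L.
Mass: 24.53 mg/L × 96,896 L = 2377 g cyanuric acid.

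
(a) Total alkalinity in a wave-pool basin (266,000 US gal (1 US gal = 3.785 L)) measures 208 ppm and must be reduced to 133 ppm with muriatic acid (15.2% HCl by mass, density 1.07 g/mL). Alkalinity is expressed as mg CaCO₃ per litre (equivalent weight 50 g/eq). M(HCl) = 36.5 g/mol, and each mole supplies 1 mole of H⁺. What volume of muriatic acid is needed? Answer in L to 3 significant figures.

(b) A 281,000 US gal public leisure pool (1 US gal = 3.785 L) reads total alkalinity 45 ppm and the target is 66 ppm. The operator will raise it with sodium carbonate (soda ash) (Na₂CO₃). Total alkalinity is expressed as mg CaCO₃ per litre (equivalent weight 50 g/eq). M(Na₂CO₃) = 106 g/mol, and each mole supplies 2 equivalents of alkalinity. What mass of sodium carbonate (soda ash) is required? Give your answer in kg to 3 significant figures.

(a) 339 L; (b) 23.7 kg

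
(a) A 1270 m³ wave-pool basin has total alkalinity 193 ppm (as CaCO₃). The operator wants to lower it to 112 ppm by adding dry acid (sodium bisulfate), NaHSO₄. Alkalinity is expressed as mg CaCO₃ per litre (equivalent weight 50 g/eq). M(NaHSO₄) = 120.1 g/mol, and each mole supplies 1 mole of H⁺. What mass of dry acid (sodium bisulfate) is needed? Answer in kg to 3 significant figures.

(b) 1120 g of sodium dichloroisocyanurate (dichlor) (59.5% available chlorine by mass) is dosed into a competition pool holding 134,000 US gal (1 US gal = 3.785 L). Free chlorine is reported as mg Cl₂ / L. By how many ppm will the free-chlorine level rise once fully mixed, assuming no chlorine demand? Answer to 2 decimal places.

(a) Volume: 1270 m³ = 1,270,000 L.
(a) Alkalinity to neutralize: (193 − 112) = 81 mg/L as CaCO₃ × 1,270,000 L = 102,900 g as CaCO₃.
(a) Equivalents of H⁺ required: 102,900 ÷ 50 g/eq = 2057 eq = 2057 mol NaHSO₄.
(a) Mass of NaHSO₄: 2057 × 120.1 = 247,100 g.

(b) Volume: 134,000 US gal × 3.785 L/gal = 507,190 L.
(b) Available chlorine delivered: 1120 g × 0.595 = 666.4 g as Cl₂.
(b) Concentration rise: 666.4 g / 507,190 L = 1.314 mg/L = 1.31 ppm.

(a) 247 kg; (b) 1.31 ppm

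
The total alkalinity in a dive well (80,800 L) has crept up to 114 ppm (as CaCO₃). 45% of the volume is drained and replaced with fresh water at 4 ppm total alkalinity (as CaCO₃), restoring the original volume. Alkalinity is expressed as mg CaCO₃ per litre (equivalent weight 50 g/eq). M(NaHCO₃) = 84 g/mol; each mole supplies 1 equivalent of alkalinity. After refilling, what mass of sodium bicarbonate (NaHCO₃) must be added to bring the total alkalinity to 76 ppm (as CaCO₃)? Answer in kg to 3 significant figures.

1.56 kg

After draining 45% and refilling: 114 × 0.55 + 4 × 0.45 = 64.5 ppm.
Deficit to target: 76 − 64.5 = 11.5 mg/L.
As CaCO₃: 11.5 mg/L × 80,800 L = 929.2 g; ÷ 50 g/eq ÷ 1 = 18.58 mol NaHCO₃.
Mass: 18.58 × 84 = 1561 g.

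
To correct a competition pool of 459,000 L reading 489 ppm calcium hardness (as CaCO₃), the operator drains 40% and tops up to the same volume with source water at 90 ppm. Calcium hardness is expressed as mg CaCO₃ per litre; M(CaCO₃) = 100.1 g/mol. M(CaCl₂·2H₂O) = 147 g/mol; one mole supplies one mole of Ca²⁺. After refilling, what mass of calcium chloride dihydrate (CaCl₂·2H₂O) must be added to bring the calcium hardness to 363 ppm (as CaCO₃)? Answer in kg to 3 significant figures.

22.6 kg

After draining 40% and refilling: 489 × 0.60 + 90 × 0.40 = 329.4 ppm.
Deficit to target: 363 − 329.4 = 33.6 mg/L.
As CaCO₃: 33.6 mg/L × 459,000 L = 15,420 g; ÷ 100.1 = 154.1 mol Ca²⁺.
Mass: 154.1 × 147 = 22,650 g.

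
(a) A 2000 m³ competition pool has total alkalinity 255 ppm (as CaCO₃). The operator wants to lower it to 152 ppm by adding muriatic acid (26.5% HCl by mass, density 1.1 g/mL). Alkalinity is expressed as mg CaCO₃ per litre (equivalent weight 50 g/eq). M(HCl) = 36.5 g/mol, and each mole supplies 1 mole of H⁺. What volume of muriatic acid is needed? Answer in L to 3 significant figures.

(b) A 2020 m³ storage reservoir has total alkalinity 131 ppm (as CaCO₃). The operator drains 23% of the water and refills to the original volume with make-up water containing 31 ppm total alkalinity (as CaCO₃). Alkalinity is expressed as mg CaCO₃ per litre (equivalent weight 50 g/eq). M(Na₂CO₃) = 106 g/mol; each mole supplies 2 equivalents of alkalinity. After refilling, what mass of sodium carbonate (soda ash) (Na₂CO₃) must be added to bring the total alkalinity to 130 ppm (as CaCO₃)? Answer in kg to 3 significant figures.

(a) 516 L; (b) 47.1 kg

(a) Volume: 2000 m³ = 2,000,000 L.
(a) Alkalinity to neutralize: (255 − 152) = 103 mg/L as CaCO₃ × 2,000,000 L = 206,000 g as CaCO₃.
(a) Equivalents of H⁺ required: 206,000 ÷ 50 g/eq = 4120 eq = 4120 mol HCl.
(a) Mass of HCl: 4120 × 36.5 = 150,400 g.
(a) Mass of 26.5% solution: 150,400 / 0.265 = 567,500 g.
(a) Volume: 567,500 g ÷ 1.1 g/mL = 515,900 mL.

(b) Volume: 2020 m³ = 2,020,000 L.
(b) After draining 23% and refilling: 131 × 0.77 + 31 × 0.23 = 108 ppm.
(b) Deficit to target: 130 − 108 = 22 mg/L.
(b) As CaCO₃: 22 mg/L × 2,020,000 L = 44,440 g; ÷ 50 g/eq ÷ 2 = 444.4 mol Na₂CO₃.
(b) Mass: 444.4 × 106 = 47,110 g.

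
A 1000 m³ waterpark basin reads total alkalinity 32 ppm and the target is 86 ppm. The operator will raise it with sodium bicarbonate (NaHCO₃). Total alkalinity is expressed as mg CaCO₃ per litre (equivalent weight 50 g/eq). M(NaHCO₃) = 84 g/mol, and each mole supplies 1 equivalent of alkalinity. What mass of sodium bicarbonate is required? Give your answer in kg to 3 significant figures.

90.7 kg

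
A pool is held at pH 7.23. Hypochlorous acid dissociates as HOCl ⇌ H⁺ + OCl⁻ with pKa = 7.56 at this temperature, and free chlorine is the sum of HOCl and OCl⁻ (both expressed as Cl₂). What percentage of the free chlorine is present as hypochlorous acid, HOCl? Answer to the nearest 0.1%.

[OCl⁻]/[HOCl] = 10^(pH − pKa) = 10^(7.23 − 7.56) = 10^-0.33 = 0.4677.
Fraction as HOCl = 1 / (1 + 0.4677) = 0.6813.

68.1%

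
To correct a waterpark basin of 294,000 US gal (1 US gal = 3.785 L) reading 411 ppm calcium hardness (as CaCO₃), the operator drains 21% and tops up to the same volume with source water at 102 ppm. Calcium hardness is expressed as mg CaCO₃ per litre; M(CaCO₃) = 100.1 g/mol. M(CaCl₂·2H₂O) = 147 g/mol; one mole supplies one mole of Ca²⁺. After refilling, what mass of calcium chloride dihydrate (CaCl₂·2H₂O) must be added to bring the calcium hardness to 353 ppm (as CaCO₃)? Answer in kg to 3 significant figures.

11.3 kg

Volume: 294,000 US gal × 3.785 L/gal = 1,112,790 L.
After draining 21% and refilling: 411 × 0.79 + 102 × 0.21 = 346.11 ppm.
Deficit to target: 353 − 346.11 = 6.89 mg/L.
As CaCO₃: 6.89 mg/L × 1,112,790 L = 7667 g; ÷ 100.1 = 76.59 mol Ca²⁺.
Mass: 76.59 × 147 = 11,260 g.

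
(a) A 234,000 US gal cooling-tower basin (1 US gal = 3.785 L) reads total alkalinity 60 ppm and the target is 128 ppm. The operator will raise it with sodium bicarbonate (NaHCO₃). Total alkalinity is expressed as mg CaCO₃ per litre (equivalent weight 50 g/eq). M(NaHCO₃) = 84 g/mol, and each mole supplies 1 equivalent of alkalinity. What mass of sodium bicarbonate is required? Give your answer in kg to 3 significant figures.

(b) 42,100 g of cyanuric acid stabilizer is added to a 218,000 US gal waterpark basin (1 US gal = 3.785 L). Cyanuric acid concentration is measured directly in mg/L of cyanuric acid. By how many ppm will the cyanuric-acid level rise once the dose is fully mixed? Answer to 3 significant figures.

(a) Volume: 234,000 US gal × 3.785 L/gal = 885,690 L.
(a) Alkalinity to add: (128 − 60) = 68 mg/L as CaCO₃ × 885,690 L = 60,230 g as CaCO₃.
(a) Equivalents: 60,230 g ÷ 50 g/eq = 1205 eq.
(a) NaHCO₃ supplies 1 eq per mole → 1205 mol.
(a) Mass: 1205 mol × 84 g/mol = 101,200 g.

(b) Volume: 218,000 US gal × 3.785 L/gal = 825,130 L.
(b) Rise: 42,100 g / 825,130 L × 1000 = 51.02 mg/L.

(a) 101 kg; (b) 51.0 ppm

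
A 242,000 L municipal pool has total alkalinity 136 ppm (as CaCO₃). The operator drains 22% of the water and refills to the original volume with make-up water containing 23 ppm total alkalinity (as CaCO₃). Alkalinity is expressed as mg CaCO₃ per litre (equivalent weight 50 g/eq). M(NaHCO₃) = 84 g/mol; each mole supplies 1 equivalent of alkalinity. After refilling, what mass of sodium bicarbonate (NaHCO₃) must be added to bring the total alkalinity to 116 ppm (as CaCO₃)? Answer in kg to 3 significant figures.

After draining 22% and refilling: 136 × 0.78 + 23 × 0.22 = 111.14 ppm.
Deficit to target: 116 − 111.14 = 4.86 mg/L.
As CaCO₃: 4.86 mg/L × 242,000 L = 1176 g; ÷ 50 g/eq ÷ 1 = 23.52 mol NaHCO₃.
Mass: 23.52 × 84 = 1976 g.

1.98 kg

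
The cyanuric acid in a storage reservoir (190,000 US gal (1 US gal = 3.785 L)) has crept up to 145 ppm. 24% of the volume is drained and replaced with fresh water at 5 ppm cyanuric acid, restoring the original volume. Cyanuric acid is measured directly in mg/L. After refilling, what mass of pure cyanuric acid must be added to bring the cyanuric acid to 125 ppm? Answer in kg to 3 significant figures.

Volume: 190,000 US gal × 3.785 L/gal = 719,150 L.
After draining 24% and refilling: 145 × 0.76 + 5 × 0.24 = 111.4 ppm.
Deficit to target: 125 − 111.4 = 13.6 mg/L.
Mass: 13.6 mg/L × 719,150 L = 9780 g cyanuric acid.

9.78 kg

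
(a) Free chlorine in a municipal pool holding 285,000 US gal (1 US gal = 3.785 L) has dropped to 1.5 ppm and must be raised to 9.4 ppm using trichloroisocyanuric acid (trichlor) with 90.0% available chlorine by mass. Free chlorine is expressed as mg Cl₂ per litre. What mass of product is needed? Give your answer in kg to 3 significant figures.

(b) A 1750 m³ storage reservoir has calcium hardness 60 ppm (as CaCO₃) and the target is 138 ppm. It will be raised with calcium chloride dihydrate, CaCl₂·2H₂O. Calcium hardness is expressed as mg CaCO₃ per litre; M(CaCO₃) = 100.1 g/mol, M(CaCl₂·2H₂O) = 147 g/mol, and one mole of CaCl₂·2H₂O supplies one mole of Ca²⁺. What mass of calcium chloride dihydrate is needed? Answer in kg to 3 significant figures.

(a) 9.47 kg; (b) 200 kg

(a) Volume: 285,000 US gal × 3.785 L/gal = 1,078,725 L.
(a) Chlorine deficit: 9.4 − 1.5 = 7.9 ppm = 7.9 mg/L as Cl₂.
(a) Cl₂ equivalent needed: 7.9 mg/L × 1,078,725 L = 8,522,000 mg = 8522 g.
(a) Product at 90.0% available chlorine: 8522 / 0.9 = 9469 g.

(b) Volume: 1750 m³ = 1,750,000 L.
(b) Hardness to add: (138 − 60) = 78 mg/L as CaCO₃ × 1,750,000 L = 136,500 g as CaCO₃.
(b) Moles of Ca²⁺ (1 mol Ca²⁺ ≡ 1 mol CaCO₃): 136,500 / 100.1 g/mol = 1364 mol.
(b) Mass of CaCl₂·2H₂O: 1364 × 147 = 200,500 g.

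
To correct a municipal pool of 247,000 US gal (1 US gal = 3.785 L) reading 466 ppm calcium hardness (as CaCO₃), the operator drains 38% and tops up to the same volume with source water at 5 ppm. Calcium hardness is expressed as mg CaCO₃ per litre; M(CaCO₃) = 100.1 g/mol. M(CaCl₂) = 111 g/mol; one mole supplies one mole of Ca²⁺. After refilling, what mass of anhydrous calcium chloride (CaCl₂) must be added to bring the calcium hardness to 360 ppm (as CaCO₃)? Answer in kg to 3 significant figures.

Volume: 247,000 US gal × 3.785 L/gal = 934,895 L.
After draining 38% and refilling: 466 × 0.62 + 5 × 0.38 = 290.82 ppm.
Deficit to target: 360 − 290.82 = 69.18 mg/L.
As CaCO₃: 69.18 mg/L × 934,895 L = 64,680 g; ÷ 100.1 = 646.1 mol Ca²⁺.
Mass: 646.1 × 111 = 71,720 g.

71.7 kg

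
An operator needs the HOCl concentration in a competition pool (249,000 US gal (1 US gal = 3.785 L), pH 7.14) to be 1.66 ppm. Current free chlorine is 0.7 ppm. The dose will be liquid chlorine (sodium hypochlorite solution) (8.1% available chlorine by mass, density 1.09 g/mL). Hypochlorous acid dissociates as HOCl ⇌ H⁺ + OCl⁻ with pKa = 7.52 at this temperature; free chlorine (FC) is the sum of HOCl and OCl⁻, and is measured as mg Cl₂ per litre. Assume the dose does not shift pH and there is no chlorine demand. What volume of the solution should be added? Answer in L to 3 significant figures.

Volume: 249,000 US gal × 3.785 L/gal = 942,465 L.
[OCl⁻]/[HOCl] = 10^(pH − pKa) = 10^(7.14 − 7.52) = 0.4169; fraction as HOCl = 1/(1 + 0.4169) = 0.7058.
Free chlorine required for 1.66 ppm HOCl: 1.66 / 0.7058 = 2.352 ppm.
FC to add: 2.352 − 0.7 = 1.652 mg/L as Cl₂.
Cl₂ equivalent: 1.652 mg/L × 942,465 L = 1557 g.
Product at 8.1% available Cl: 1557 / 0.081 = 19,220 g.
Volume: 19,220 g ÷ 1.09 g/mL = 17,630 mL.

17.6 L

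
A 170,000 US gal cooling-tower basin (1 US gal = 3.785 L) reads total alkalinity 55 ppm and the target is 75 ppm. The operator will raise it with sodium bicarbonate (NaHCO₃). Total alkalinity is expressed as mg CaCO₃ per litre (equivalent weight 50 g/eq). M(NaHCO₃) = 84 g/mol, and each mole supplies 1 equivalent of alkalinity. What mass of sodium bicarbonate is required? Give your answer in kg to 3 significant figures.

21.6 kg

Volume: 170,000 US gal × 3.785 L/gal = 643,450 L.
Alkalinity to add: (75 − 55) = 20 mg/L as CaCO₃ × 643,450 L = 12,870 g as CaCO₃.
Equivalents: 12,870 g ÷ 50 g/eq = 257.4 eq.
NaHCO₃ supplies 1 eq per mole → 257.4 mol.
Mass: 257.4 mol × 84 g/mol = 21,620 g.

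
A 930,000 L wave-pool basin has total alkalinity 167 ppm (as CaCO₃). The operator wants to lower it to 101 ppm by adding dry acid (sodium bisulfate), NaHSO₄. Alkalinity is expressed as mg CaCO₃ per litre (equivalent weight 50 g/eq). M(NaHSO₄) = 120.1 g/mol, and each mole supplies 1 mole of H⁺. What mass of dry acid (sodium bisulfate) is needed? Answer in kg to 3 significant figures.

Alkalinity to neutralize: (167 − 101) = 66 mg/L as CaCO₃ × 930,000 L = 61,380 g as CaCO₃.
Equivalents of H⁺ required: 61,380 ÷ 50 g/eq = 1228 eq = 1228 mol NaHSO₄.
Mass of NaHSO₄: 1228 × 120.1 = 147,400 g.

147 kg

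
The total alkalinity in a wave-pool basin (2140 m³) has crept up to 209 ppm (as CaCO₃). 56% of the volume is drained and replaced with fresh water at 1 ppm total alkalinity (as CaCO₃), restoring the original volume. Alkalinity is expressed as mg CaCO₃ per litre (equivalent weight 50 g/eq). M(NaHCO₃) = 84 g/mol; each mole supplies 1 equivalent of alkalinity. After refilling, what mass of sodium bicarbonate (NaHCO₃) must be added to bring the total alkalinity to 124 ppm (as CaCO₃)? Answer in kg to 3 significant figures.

113 kg

Volume: 2140 m³ = 2,140,000 L.
After draining 56% and refilling: 209 × 0.44 + 1 × 0.56 = 92.52 ppm.
Deficit to target: 124 − 92.52 = 31.48 mg/L.
As CaCO₃: 31.48 mg/L × 2,140,000 L = 67,370 g; ÷ 50 g/eq ÷ 1 = 1347 mol NaHCO₃.
Mass: 1347 × 84 = 113,200 g.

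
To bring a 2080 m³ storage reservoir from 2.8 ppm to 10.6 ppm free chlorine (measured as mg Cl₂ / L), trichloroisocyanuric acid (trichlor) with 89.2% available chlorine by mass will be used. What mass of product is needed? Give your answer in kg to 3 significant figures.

Volume: 2080 m³ = 2,080,000 L.
Chlorine deficit: 10.6 − 2.8 = 7.8 ppm = 7.8 mg/L as Cl₂.
Cl₂ equivalent needed: 7.8 mg/L × 2,080,000 L = 16,220,000 mg = 16,220 g.
Product at 89.2% available chlorine: 16,220 / 0.892 = 18,190 g.

18.2 kg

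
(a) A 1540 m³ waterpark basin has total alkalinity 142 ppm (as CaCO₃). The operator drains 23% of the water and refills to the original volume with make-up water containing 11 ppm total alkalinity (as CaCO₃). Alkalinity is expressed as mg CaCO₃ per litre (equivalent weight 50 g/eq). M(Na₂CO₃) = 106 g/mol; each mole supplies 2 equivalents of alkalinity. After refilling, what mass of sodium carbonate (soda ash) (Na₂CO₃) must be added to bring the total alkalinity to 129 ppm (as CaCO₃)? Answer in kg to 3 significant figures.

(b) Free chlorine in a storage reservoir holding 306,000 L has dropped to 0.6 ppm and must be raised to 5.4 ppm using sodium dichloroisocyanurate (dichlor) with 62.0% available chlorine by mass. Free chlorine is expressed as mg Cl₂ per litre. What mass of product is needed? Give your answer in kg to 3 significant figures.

(a) 28.0 kg; (b) 2.37 kg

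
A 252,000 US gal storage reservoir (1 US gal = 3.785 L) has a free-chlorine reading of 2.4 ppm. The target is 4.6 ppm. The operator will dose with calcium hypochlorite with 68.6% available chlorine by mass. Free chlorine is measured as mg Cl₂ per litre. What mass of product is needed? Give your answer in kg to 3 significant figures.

Volume: 252,000 US gal × 3.785 L/gal = 953,820 L.
Chlorine deficit: 4.6 − 2.4 = 2.2 ppm = 2.2 mg/L as Cl₂.
Cl₂ equivalent needed: 2.2 mg/L × 953,820 L = 2,098,000 mg = 2098 g.
Product at 68.6% available chlorine: 2098 / 0.686 = 3059 g.

3.06 kg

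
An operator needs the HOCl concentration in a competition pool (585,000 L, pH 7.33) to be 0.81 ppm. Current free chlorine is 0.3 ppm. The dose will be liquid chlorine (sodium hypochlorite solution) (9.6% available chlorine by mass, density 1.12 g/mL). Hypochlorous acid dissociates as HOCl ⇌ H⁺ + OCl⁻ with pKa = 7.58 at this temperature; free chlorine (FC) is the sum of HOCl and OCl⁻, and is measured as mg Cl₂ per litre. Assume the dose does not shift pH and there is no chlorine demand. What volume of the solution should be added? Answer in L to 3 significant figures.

[OCl⁻]/[HOCl] = 10^(pH − pKa) = 10^(7.33 − 7.58) = 0.5623; fraction as HOCl = 1/(1 + 0.5623) = 0.6401.
Free chlorine required for 0.81 ppm HOCl: 0.81 / 0.6401 = 1.265 ppm.
FC to add: 1.265 − 0.3 = 0.9655 mg/L as Cl₂.
Cl₂ equivalent: 0.9655 mg/L × 585,000 L = 564.8 g.
Product at 9.6% available Cl: 564.8 / 0.096 = 5883 g.
Volume: 5883 g ÷ 1.12 g/mL = 5253 mL.

5.25 L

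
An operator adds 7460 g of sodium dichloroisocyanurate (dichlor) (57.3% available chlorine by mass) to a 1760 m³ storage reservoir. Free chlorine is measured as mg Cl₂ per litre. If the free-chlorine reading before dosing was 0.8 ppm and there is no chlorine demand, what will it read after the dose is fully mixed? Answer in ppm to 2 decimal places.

3.23 ppm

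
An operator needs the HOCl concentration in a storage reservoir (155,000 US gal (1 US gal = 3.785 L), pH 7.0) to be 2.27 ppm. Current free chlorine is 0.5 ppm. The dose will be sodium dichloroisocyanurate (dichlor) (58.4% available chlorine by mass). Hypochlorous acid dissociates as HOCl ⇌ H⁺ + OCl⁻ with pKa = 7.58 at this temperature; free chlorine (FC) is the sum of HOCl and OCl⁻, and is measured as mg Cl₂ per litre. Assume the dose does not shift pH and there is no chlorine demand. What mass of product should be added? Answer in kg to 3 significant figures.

Volume: 155,000 US gal × 3.785 L/gal = 586,675 L.
[OCl⁻]/[HOCl] = 10^(pH − pKa) = 10^(7.0 − 7.58) = 0.263; fraction as HOCl = 1/(1 + 0.263) = 0.7917.
Free chlorine required for 2.27 ppm HOCl: 2.27 / 0.7917 = 2.867 ppm.
FC to add: 2.867 − 0.5 = 2.367 mg/L as Cl₂.
Cl₂ equivalent: 2.367 mg/L × 586,675 L = 1389 g.
Product at 58.4% available Cl: 1389 / 0.584 = 2378 g.

2.38 kg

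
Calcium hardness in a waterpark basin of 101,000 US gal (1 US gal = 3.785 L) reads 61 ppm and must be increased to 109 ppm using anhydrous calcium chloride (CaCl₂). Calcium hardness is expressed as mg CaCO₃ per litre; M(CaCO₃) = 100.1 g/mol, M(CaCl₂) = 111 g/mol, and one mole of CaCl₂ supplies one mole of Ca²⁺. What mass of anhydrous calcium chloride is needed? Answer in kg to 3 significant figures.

Volume: 101,000 US gal × 3.785 L/gal = 382,285 L.
Hardness to add: (109 − 61) = 48 mg/L as CaCO₃ × 382,285 L = 18,350 g as CaCO₃.
Moles of Ca²⁺ (1 mol Ca²⁺ ≡ 1 mol CaCO₃): 18,350 / 100.1 g/mol = 183.3 mol.
Mass of CaCl₂: 183.3 × 111 = 20,350 g.

20.3 kg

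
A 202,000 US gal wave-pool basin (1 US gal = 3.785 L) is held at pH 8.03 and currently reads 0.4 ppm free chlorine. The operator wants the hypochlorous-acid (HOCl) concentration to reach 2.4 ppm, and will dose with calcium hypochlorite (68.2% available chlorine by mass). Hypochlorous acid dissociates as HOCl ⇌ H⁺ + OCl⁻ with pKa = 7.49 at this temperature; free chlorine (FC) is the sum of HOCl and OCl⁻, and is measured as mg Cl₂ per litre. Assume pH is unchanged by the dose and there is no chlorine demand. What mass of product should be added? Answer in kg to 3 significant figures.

11.6 kg

Volume: 202,000 US gal × 3.785 L/gal = 764,570 L.
[OCl⁻]/[HOCl] = 10^(pH − pKa) = 10^(8.03 − 7.49) = 3.467; fraction as HOCl = 1/(1 + 3.467) = 0.2238.
Free chlorine required for 2.4 ppm HOCl: 2.4 / 0.2238 = 10.72 ppm.
FC to add: 10.72 − 0.4 = 10.32 mg/L as Cl₂.
Cl₂ equivalent: 10.32 mg/L × 764,570 L = 7892 g.
Product at 68.2% available Cl: 7892 / 0.682 = 11,570 g.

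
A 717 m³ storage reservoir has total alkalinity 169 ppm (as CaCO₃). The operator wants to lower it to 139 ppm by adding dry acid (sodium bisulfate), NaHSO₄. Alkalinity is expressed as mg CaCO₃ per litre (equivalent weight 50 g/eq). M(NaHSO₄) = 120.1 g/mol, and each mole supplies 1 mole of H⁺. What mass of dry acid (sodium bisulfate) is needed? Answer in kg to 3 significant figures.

Volume: 717 m³ = 717,000 L.
Alkalinity to neutralize: (169 − 139) = 30 mg/L as CaCO₃ × 717,000 L = 21,510 g as CaCO₃.
Equivalents of H⁺ required: 21,510 ÷ 50 g/eq = 430.2 eq = 430.2 mol NaHSO₄.
Mass of NaHSO₄: 430.2 × 120.1 = 51,670 g.

51.7 kg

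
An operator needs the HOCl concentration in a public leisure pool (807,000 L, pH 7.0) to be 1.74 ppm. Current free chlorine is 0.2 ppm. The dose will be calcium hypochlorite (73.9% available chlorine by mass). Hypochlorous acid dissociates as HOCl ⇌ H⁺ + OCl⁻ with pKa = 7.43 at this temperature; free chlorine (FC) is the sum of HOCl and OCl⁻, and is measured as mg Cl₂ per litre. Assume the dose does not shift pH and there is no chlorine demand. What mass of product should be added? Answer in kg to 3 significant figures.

2.39 kg

[OCl⁻]/[HOCl] = 10^(pH − pKa) = 10^(7.0 − 7.43) = 0.3715; fraction as HOCl = 1/(1 + 0.3715) = 0.7291.
Free chlorine required for 1.74 ppm HOCl: 1.74 / 0.7291 = 2.386 ppm.
FC to add: 2.386 − 0.2 = 2.186 mg/L as Cl₂.
Cl₂ equivalent: 2.186 mg/L × 807,000 L = 1764 g.
Product at 73.9% available Cl: 1764 / 0.739 = 2388 g.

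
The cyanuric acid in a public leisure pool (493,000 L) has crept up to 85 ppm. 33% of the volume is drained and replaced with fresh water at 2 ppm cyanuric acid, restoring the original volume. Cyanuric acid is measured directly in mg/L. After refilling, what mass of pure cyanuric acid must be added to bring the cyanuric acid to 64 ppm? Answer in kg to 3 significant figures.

3.15 kg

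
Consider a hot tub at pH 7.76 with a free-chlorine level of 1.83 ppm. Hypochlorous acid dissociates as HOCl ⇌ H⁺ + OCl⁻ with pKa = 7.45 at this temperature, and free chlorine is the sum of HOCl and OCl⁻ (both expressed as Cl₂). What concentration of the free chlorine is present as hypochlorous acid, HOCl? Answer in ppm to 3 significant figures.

0.602 ppm

[OCl⁻]/[HOCl] = 10^(pH − pKa) = 10^(7.76 − 7.45) = 10^0.31 = 2.042.
Fraction as HOCl = 1 / (1 + 2.042) = 0.3288.
HOCl = 0.3288 × 1.83 ppm = 0.6016 ppm.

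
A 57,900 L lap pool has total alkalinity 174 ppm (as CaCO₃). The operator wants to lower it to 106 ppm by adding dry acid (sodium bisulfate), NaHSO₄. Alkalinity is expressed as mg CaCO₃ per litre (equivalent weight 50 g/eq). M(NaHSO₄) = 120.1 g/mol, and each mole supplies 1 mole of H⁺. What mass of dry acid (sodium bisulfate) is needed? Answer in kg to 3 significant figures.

Alkalinity to neutralize: (174 − 106) = 68 mg/L as CaCO₃ × 57,900 L = 3937 g as CaCO₃.
Equivalents of H⁺ required: 3937 ÷ 50 g/eq = 78.74 eq = 78.74 mol NaHSO₄.
Mass of NaHSO₄: 78.74 × 120.1 = 9457 g.

9.46 kg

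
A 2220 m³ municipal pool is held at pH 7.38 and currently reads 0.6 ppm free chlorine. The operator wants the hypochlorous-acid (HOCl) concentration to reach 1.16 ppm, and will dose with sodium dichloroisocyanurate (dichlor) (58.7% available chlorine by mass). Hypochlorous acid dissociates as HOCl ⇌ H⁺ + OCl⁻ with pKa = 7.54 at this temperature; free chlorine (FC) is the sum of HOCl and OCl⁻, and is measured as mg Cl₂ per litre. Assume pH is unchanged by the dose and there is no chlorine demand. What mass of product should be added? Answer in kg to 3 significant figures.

5.15 kg

Volume: 2220 m³ = 2,220,000 L.
[OCl⁻]/[HOCl] = 10^(pH − pKa) = 10^(7.38 − 7.54) = 0.6918; fraction as HOCl = 1/(1 + 0.6918) = 0.5911.
Free chlorine required for 1.16 ppm HOCl: 1.16 / 0.5911 = 1.963 ppm.
FC to add: 1.963 − 0.6 = 1.363 mg/L as Cl₂.
Cl₂ equivalent: 1.363 mg/L × 2,220,000 L = 3025 g.
Product at 58.7% available Cl: 3025 / 0.587 = 5153 g.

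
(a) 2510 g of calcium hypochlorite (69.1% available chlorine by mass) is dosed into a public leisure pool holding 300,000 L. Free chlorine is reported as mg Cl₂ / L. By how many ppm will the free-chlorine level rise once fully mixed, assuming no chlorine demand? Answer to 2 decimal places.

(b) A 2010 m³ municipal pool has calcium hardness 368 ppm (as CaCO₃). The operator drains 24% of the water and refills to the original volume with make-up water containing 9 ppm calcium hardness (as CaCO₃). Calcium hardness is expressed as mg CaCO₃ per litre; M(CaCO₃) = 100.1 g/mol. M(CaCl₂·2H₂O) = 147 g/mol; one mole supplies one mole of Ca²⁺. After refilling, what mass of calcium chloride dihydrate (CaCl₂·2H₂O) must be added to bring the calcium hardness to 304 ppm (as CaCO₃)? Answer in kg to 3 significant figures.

(a) 5.78 ppm; (b) 65.4 kg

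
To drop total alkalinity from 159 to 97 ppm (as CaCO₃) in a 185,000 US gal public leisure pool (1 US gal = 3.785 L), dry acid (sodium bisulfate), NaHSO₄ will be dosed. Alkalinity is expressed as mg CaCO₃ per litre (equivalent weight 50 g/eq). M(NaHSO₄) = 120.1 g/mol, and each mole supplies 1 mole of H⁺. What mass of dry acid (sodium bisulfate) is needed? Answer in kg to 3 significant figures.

104 kg

Volume: 185,000 US gal × 3.785 L/gal = 700,225 L.
Alkalinity to neutralize: (159 − 97) = 62 mg/L as CaCO₃ × 700,225 L = 43,410 g as CaCO₃.
Equivalents of H⁺ required: 43,410 ÷ 50 g/eq = 868.3 eq = 868.3 mol NaHSO₄.
Mass of NaHSO₄: 868.3 × 120.1 = 104,300 g.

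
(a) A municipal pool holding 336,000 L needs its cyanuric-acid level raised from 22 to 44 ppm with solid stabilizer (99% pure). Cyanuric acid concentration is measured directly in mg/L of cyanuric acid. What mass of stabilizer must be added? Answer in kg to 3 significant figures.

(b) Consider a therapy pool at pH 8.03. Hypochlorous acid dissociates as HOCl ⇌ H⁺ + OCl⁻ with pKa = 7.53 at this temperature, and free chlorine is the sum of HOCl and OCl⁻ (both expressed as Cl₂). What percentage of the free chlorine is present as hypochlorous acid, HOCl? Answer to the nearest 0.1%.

(a) 7.47 kg; (b) 24.0%

(a) CYA to add: (44 − 22) = 22 mg/L × 336,000 L = 7392 g cyanuric acid.
(a) At 99% purity: 7392 / 0.99 = 7467 g product.

(b) [OCl⁻]/[HOCl] = 10^(pH − pKa) = 10^(8.03 − 7.53) = 10^0.50 = 3.162.
(b) Fraction as HOCl = 1 / (1 + 3.162) = 0.2403.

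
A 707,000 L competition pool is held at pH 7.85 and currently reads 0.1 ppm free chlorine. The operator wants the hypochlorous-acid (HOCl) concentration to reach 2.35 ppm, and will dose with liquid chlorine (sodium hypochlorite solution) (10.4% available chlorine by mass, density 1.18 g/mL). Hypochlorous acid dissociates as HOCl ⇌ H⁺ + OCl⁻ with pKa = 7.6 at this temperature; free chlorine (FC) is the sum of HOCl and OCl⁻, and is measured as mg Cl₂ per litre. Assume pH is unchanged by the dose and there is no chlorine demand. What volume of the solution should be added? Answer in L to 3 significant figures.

[OCl⁻]/[HOCl] = 10^(pH − pKa) = 10^(7.85 − 7.6) = 1.778; fraction as HOCl = 1/(1 + 1.778) = 0.3599.
Free chlorine required for 2.35 ppm HOCl: 2.35 / 0.3599 = 6.529 ppm.
FC to add: 6.529 − 0.1 = 6.429 mg/L as Cl₂.
Cl₂ equivalent: 6.429 mg/L × 707,000 L = 4545 g.
Product at 10.4% available Cl: 4545 / 0.104 = 43,700 g.
Volume: 43,700 g ÷ 1.18 g/mL = 37,040 mL.

37.0 L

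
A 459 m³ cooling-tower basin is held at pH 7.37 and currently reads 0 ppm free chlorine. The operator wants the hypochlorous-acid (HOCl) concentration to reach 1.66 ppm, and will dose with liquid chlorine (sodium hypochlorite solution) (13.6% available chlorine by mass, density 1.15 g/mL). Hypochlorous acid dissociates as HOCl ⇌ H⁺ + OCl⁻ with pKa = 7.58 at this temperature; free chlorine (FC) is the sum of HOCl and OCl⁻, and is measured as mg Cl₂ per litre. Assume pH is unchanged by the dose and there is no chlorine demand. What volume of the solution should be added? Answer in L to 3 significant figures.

7.88 L

Volume: 459 m³ = 459,000 L.
[OCl⁻]/[HOCl] = 10^(pH − pKa) = 10^(7.37 − 7.58) = 0.6166; fraction as HOCl = 1/(1 + 0.6166) = 0.6186.
Free chlorine required for 1.66 ppm HOCl: 1.66 / 0.6186 = 2.684 ppm.
FC to add: 2.684 − 0 = 2.684 mg/L as Cl₂.
Cl₂ equivalent: 2.684 mg/L × 459,000 L = 1232 g.
Product at 13.6% available Cl: 1232 / 0.136 = 9057 g.
Volume: 9057 g ÷ 1.15 g/mL = 7876 mL.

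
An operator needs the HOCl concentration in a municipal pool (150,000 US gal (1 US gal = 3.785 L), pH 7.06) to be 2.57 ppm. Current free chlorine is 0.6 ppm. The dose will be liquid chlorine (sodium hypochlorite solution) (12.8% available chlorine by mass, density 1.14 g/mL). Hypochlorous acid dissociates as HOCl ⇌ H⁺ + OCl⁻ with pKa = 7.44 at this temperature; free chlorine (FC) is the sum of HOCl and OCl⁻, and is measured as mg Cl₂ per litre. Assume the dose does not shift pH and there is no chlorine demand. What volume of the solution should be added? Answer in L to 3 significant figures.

11.8 L

Volume: 150,000 US gal × 3.785 L/gal = 567,750 L.
[OCl⁻]/[HOCl] = 10^(pH − pKa) = 10^(7.06 − 7.44) = 0.4169; fraction as HOCl = 1/(1 + 0.4169) = 0.7058.
Free chlorine required for 2.57 ppm HOCl: 2.57 / 0.7058 = 3.641 ppm.
FC to add: 3.641 − 0.6 = 3.041 mg/L as Cl₂.
Cl₂ equivalent: 3.041 mg/L × 567,750 L = 1727 g.
Product at 12.8% available Cl: 1727 / 0.128 = 13,490 g.
Volume: 13,490 g ÷ 1.14 g/mL = 11,830 mL.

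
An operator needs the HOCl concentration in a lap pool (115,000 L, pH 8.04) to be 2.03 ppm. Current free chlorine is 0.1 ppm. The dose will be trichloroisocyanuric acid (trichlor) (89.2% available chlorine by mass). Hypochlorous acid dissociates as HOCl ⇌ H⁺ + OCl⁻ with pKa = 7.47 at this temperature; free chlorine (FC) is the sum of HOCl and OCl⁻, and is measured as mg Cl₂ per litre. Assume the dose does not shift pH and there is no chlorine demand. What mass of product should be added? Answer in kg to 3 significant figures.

1.22 kg

[OCl⁻]/[HOCl] = 10^(pH − pKa) = 10^(8.04 − 7.47) = 3.715; fraction as HOCl = 1/(1 + 3.715) = 0.2121.
Free chlorine required for 2.03 ppm HOCl: 2.03 / 0.2121 = 9.572 ppm.
FC to add: 9.572 − 0.1 = 9.472 mg/L as Cl₂.
Cl₂ equivalent: 9.472 mg/L × 115,000 L = 1089 g.
Product at 89.2% available Cl: 1089 / 0.892 = 1221 g.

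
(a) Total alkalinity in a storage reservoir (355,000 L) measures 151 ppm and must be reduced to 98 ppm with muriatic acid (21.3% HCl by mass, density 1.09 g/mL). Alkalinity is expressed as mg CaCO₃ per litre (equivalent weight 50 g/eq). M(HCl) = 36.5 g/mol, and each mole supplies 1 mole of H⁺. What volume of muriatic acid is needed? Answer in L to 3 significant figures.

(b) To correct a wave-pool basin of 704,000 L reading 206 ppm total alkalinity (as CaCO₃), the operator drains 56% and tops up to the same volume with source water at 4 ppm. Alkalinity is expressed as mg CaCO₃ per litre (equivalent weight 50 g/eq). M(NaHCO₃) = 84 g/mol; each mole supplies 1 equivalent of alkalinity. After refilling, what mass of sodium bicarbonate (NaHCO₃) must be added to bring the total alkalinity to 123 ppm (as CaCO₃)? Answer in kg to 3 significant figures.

(a) 59.2 L; (b) 35.6 kg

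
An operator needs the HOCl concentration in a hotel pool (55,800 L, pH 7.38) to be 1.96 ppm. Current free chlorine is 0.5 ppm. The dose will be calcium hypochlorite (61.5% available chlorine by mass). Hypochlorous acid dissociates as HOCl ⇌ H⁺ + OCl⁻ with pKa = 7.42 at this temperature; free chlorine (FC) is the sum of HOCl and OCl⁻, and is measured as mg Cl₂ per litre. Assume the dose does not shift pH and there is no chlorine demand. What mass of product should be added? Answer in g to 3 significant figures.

[OCl⁻]/[HOCl] = 10^(pH − pKa) = 10^(7.38 − 7.42) = 0.912; fraction as HOCl = 1/(1 + 0.912) = 0.523.
Free chlorine required for 1.96 ppm HOCl: 1.96 / 0.523 = 3.748 ppm.
FC to add: 3.748 − 0.5 = 3.248 mg/L as Cl₂.
Cl₂ equivalent: 3.248 mg/L × 55,800 L = 181.2 g.
Product at 61.5% available Cl: 181.2 / 0.615 = 294.7 g.

295 g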